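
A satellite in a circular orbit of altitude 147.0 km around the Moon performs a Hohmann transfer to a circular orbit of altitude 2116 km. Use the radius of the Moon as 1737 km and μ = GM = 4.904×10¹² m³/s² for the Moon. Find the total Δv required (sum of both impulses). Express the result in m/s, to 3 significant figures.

Δv_total ≈ 470 m/s

r₁ = 1737 + 147.0 = 1884.0 km = 1.8840×10⁶ m.
r₂ = 1737 + 2116 = 3853.0 km = 3.8530×10⁶ m.
Transfer ellipse a_t = (r₁ + r₂)/2 = 2.868×10⁶ m.
At r₁: circular v_c1 = √(μ/r₁) = 1613 m/s; transfer-perilune v_p = √[μ(2/r₁ − 1/a_t)] = 1870 m/s.
Δv₁ = v_p − v_c1 = 256.5 m/s.
At r₂: circular v_c2 = √(μ/r₂) = 1128 m/s; transfer-apolune v_a = √[μ(2/r₂ − 1/a_t)] = 914.3 m/s.
Δv₂ = v_c2 − v_a = 213.9 m/s.
Total Δv = Δv₁ + Δv₂ = 470.4 m/s.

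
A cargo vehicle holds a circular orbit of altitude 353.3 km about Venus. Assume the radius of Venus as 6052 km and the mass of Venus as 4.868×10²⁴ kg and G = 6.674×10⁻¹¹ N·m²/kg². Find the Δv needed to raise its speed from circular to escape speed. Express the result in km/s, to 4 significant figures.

μ = GM = 6.674×10⁻¹¹ × 4.868×10²⁴ = 3.249×10¹⁴ m³/s².
r = 6052 + 353.3 = 6405.3 km = 6.4053×10⁶ m.
Circular speed v_c = √(μ/r) = 7122 m/s.
Escape speed v_esc = √(2μ/r) = √2 × v_c = 10070 m/s.
Δv = v_esc − v_c = 2950 m/s = 2.950 km/s.

Δv ≈ 2.950 km/s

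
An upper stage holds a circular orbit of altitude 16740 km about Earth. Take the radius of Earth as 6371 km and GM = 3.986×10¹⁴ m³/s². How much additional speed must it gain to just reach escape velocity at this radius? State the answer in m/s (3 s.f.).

r = 6371 + 16740 = 23111 km = 2.3111×10⁷ m.
Circular speed v_c = √(μ/r) = 4153 m/s.
Escape speed v_esc = √(2μ/r) = √2 × v_c = 5873 m/s.
Δv = v_esc − v_c = 1720 m/s.

Δv ≈ 1720 m/s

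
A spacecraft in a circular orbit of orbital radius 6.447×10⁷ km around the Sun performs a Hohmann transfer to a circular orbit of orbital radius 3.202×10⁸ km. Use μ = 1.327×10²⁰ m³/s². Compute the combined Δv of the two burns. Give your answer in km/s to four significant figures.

Δv_total ≈ 21.74 km/s

r₁ = 6.447×10⁷ km = 6.447×10¹⁰ m.
r₂ = 3.202×10⁸ km = 3.202×10¹¹ m.
Transfer ellipse a_t = (r₁ + r₂)/2 = 1.923×10¹¹ m.
At r₁: circular v_c1 = √(μ/r₁) = 45370 m/s; transfer-perihelion v_p = √[μ(2/r₁ − 1/a_t)] = 58540 m/s.
Δv₁ = v_p − v_c1 = 13170 m/s.
At r₂: circular v_c2 = √(μ/r₂) = 20360 m/s; transfer-aphelion v_a = √[μ(2/r₂ − 1/a_t)] = 11790 m/s.
Δv₂ = v_c2 − v_a = 8571 m/s.
Total Δv = Δv₁ + Δv₂ = 21740 m/s = 21.74 km/s.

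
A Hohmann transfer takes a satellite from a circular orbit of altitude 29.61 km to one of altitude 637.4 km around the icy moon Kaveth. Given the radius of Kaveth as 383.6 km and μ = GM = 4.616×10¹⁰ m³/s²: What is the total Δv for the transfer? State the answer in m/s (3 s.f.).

r₁ = 383.6 + 29.61 = 413.21 km = 4.1321×10⁵ m.
r₂ = 383.6 + 637.4 = 1021.0 km = 1.0210×10⁶ m.
Transfer ellipse a_t = (r₁ + r₂)/2 = 7.171×10⁵ m.
At r₁: circular v_c1 = √(μ/r₁) = 334.2 m/s; transfer-periapsis v_p = √[μ(2/r₁ − 1/a_t)] = 398.8 m/s.
Δv₁ = v_p − v_c1 = 64.58 m/s.
At r₂: circular v_c2 = √(μ/r₂) = 212.6 m/s; transfer-apoapsis v_a = √[μ(2/r₂ − 1/a_t)] = 161.4 m/s.
Δv₂ = v_c2 − v_a = 51.22 m/s.
Total Δv = Δv₁ + Δv₂ = 115.8 m/s.

Δv_total ≈ 116 m/s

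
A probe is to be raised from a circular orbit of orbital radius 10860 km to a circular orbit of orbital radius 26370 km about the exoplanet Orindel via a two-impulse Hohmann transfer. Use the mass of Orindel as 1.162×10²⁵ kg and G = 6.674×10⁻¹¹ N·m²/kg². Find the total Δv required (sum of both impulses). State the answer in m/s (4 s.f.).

μ = GM = 6.674×10⁻¹¹ × 1.162×10²⁵ = 7.755×10¹⁴ m³/s².
r₁ = 10860 km = 1.086×10⁷ m.
r₂ = 26370 km = 2.637×10⁷ m.
Transfer ellipse a_t = (r₁ + r₂)/2 = 1.862×10⁷ m.
At r₁: circular v_c1 = √(μ/r₁) = 8450 m/s; transfer-periapsis v_p = √[μ(2/r₁ − 1/a_t)] = 10060 m/s.
Δv₁ = v_p − v_c1 = 1607 m/s.
At r₂: circular v_c2 = √(μ/r₂) = 5423 m/s; transfer-apoapsis v_a = √[μ(2/r₂ − 1/a_t)] = 4142 m/s.
Δv₂ = v_c2 − v_a = 1281 m/s.
Total Δv = Δv₁ + Δv₂ = 2888 m/s.

Δv_total ≈ 2888 m/s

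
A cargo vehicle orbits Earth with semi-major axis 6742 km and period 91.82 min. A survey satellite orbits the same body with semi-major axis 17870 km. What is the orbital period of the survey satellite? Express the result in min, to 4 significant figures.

Kepler's third law: T² ∝ a³, so T₂ = T₁ (a₂/a₁)^(3/2).
a₂/a₁ = 2.651, (a₂/a₁)^(3/2) = 4.315.
T₂ = 91.82 × 4.315 = 396.2 min.

T₂ ≈ 396.2 min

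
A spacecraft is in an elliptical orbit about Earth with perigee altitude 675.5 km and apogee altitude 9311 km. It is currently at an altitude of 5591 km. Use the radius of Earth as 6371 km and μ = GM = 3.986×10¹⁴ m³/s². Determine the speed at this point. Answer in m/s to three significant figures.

v ≈ 5620 m/s

r_p = 6371 + 675.5 = 7046.5 km = 7.0465×10⁶ m.
r_a = 6371 + 9311 = 15682 km = 1.5682×10⁷ m.
r = 6371 + 5591 = 11962 km = 1.196×10⁷ m.
Semi-major axis a = (r_p + r_a)/2 = 11364 km = 1.136×10⁷ m.
Vis-viva: v² = μ(2/r − 1/a) = 3.986×10¹⁴ × (1.672×10⁻⁷ − 8.800×10⁻⁸) = 3.157×10⁷ m²/s².
v = 5619 m/s.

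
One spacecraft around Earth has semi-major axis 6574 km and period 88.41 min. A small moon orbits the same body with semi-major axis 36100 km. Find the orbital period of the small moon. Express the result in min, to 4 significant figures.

T₂ ≈ 1138 min

Kepler's third law: T² ∝ a³, so T₂ = T₁ (a₂/a₁)^(3/2).
a₂/a₁ = 5.491, (a₂/a₁)^(3/2) = 12.87.
T₂ = 88.41 × 12.87 = 1138 min.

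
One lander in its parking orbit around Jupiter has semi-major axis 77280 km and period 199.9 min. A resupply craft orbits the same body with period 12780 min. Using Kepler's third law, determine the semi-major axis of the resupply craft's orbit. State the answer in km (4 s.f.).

Kepler's third law: a³ ∝ T², so a₂ = a₁ (T₂/T₁)^(2/3).
T₂/T₁ = 63.93, (T₂/T₁)^(2/3) = 15.99.
a₂ = 77280 × 15.99 = 1.236×10⁶ km.

a₂ ≈ 1.236×10⁶ km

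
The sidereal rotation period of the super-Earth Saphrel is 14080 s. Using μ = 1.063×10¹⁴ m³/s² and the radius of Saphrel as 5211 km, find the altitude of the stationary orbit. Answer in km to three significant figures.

A synchronous orbit has period T, so by Kepler's third law a = (μT²/4π²)^(1/3).
μT²/4π² = 1.063×10¹⁴ × (1.408×10⁴)² / 39.48 = 5.338×10²⁰ m³.
a = 8.112×10⁶ m = 8112.0 km.
Altitude h = a − R = 8112.0 − 5211 = 2901.0 km.

h_sync ≈ 2900 km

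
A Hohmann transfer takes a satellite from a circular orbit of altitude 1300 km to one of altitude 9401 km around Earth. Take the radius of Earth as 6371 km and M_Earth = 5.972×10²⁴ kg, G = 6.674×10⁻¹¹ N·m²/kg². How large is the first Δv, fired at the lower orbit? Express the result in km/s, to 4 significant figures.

Δv ≈ 1.153 km/s

μ = GM = 6.674×10⁻¹¹ × 5.972×10²⁴ = 3.986×10¹⁴ m³/s².
r₁ = 6371 + 1300 = 7671.0 km = 7.6710×10⁶ m.
r₂ = 6371 + 9401 = 15772 km = 1.5772×10⁷ m.
Transfer ellipse a_t = (r₁ + r₂)/2 = 1.172×10⁷ m.
At r₁: circular v_c1 = √(μ/r₁) = 7208 m/s; transfer-perigee v_p = √[μ(2/r₁ − 1/a_t)] = 8361 m/s.
Δv₁ = v_p − v_c1 = 1153 m/s.
= 1.153 km/s.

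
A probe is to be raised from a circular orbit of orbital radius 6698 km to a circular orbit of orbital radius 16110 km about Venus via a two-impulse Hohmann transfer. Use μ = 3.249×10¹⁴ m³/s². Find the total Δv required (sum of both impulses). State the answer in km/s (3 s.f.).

r₁ = 6698 km = 6.698×10⁶ m.
r₂ = 16110 km = 1.611×10⁷ m.
Transfer ellipse a_t = (r₁ + r₂)/2 = 1.140×10⁷ m.
At r₁: circular v_c1 = √(μ/r₁) = 6965 m/s; transfer-periapsis v_p = √[μ(2/r₁ − 1/a_t)] = 8278 m/s.
Δv₁ = v_p − v_c1 = 1313 m/s.
At r₂: circular v_c2 = √(μ/r₂) = 4491 m/s; transfer-apoapsis v_a = √[μ(2/r₂ − 1/a_t)] = 3442 m/s.
Δv₂ = v_c2 − v_a = 1049 m/s.
Total Δv = Δv₁ + Δv₂ = 2362 m/s = 2.362 km/s.

Δv_total ≈ 2.36 km/s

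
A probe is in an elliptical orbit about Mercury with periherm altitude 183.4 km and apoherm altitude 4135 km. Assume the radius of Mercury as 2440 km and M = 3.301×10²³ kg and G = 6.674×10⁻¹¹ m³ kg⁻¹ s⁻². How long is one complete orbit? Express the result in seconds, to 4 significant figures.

μ = GM = 6.674×10⁻¹¹ × 3.301×10²³ = 2.203×10¹³ m³/s².
r_p = 2440 + 183.4 = 2623.4 km = 2.6234×10⁶ m.
r_a = 2440 + 4135 = 6575.0 km = 6.5750×10⁶ m.
Semi-major axis a = (r_p + r_a)/2 = (2623.4 + 6575.0)/2 = 4599.2 km = 4.599×10⁶ m.
By Kepler's third law T = 2π√(a³/μ) = 2π × 2.101×10³ = 1.320×10⁴ s.

T ≈ 13200 seconds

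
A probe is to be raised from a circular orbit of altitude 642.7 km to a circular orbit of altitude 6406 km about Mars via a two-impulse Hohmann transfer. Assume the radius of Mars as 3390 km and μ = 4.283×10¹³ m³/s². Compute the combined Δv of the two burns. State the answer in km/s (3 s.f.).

Δv_total ≈ 1.11 km/s

r₁ = 3390 + 642.7 = 4032.7 km = 4.0327×10⁶ m.
r₂ = 3390 + 6406 = 9796.0 km = 9.7960×10⁶ m.
Transfer ellipse a_t = (r₁ + r₂)/2 = 6.914×10⁶ m.
At r₁: circular v_c1 = √(μ/r₁) = 3259 m/s; transfer-periapsis v_p = √[μ(2/r₁ − 1/a_t)] = 3879 m/s.
Δv₁ = v_p − v_c1 = 620.1 m/s.
At r₂: circular v_c2 = √(μ/r₂) = 2091 m/s; transfer-apoapsis v_a = √[μ(2/r₂ − 1/a_t)] = 1597 m/s.
Δv₂ = v_c2 − v_a = 494.1 m/s.
Total Δv = Δv₁ + Δv₂ = 1114 m/s = 1.114 km/s.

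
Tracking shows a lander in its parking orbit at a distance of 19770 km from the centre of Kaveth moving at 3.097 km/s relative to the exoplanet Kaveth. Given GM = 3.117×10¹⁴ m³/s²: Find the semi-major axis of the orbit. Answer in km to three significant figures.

r = 1.977×10⁷ m.
Specific orbital energy ε = v²/2 − μ/r = (3097)²/2 − 3.117×10¹⁴/1.977×10⁷ = -1.097×10⁷ J/kg.
Since ε = −μ/(2a), a = −μ/(2ε) = 1.421×10⁷ m = 14206 km.

a ≈ 14200 km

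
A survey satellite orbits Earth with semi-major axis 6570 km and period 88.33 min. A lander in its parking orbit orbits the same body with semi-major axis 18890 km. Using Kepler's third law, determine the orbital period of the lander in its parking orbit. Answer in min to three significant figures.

Kepler's third law: T² ∝ a³, so T₂ = T₁ (a₂/a₁)^(3/2).
a₂/a₁ = 2.875, (a₂/a₁)^(3/2) = 4.875.
T₂ = 88.33 × 4.875 = 430.6 min.

T₂ ≈ 431 min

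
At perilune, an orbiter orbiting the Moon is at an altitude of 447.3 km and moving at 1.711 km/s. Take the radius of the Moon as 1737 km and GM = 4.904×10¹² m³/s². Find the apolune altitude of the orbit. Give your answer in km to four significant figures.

apolune altitude ≈ 2355 km

r_p = 1737 + 447.3 = 2184.3 km = 2.184×10⁶ m.
Specific energy ε = v²/2 − μ/r = -7.814×10⁵ J/kg, so a = −μ/(2ε) = 3.138×10⁶ m.
The apsides satisfy r_p + r_a = 2a, so the apolune radius is 2a − r_p = 4.092×10⁶ m = 4092.0 km.
Apolune altitude = 4092.0 − 1737 = 2355.0 km.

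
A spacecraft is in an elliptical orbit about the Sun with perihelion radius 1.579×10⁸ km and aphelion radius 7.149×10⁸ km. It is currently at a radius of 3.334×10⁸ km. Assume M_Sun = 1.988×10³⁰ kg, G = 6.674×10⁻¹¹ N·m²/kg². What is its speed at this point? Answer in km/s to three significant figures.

v ≈ 22.2 km/s

μ = GM = 6.674×10⁻¹¹ × 1.988×10³⁰ = 1.327×10²⁰ m³/s².
Semi-major axis a = (r_p + r_a)/2 = 4.3640×10⁸ km = 4.364×10¹¹ m.
Vis-viva: v² = μ(2/r − 1/a) = 1.327×10²⁰ × (5.999×10⁻¹² − 2.291×10⁻¹²) = 4.919×10⁸ m²/s².
v = 22180 m/s = 22.18 km/s.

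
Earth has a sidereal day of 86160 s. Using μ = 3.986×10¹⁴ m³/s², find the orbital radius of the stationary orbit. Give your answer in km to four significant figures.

A synchronous orbit has period T, so by Kepler's third law a = (μT²/4π²)^(1/3).
μT²/4π² = 3.986×10¹⁴ × (8.616×10⁴)² / 39.48 = 7.495×10²² m³.
a = 4.216×10⁷ m = 42163 km.

r_sync ≈ 42160 km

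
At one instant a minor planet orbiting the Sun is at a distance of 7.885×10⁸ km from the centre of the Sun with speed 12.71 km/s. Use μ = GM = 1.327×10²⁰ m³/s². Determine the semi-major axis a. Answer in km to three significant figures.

a ≈ 7.58×10⁸ km

r = 7.885×10¹¹ m.
Specific orbital energy ε = v²/2 − μ/r = (12710)²/2 − 1.327×10²⁰/7.885×10¹¹ = -8.752×10⁷ J/kg.
Since ε = −μ/(2a), a = −μ/(2ε) = 7.581×10¹¹ m = 7.5809×10⁸ km.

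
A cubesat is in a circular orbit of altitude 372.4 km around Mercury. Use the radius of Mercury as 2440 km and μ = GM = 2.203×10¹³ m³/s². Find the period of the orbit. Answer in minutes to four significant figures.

T ≈ 105.2 minutes

r = 2440 + 372.4 = 2812.4 km = 2.8124×10⁶ m.
Kepler's third law: T = 2π√(r³/μ) = 2π√((2.812×10⁶)³ / 2.203×10¹³).
r³/μ = 1.010×10⁶ s², so T = 2π × 1.005×10³ = 6.314×10³ s.
Converting: 6.314×10³ s ÷ 60.00 = 105.2 minutes.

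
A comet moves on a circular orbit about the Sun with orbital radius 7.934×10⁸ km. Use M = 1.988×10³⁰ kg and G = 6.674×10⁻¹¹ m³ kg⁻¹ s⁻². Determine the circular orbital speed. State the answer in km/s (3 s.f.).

v ≈ 12.9 km/s

μ = GM = 6.674×10⁻¹¹ × 1.988×10³⁰ = 1.327×10²⁰ m³/s².
r = 7.934×10⁸ km = 7.934×10¹¹ m.
For a circular orbit v = √(μ/r) = √(1.327×10²⁰ / 7.934×10¹¹) = √(1.672×10⁸) = 12930 m/s.
That is 12.93 km/s.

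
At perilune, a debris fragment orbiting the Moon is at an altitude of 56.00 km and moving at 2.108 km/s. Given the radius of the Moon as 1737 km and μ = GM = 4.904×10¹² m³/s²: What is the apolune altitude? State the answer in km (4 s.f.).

apolune altitude ≈ 6025 km

r_p = 1737 + 56.00 = 1793.0 km = 1.793×10⁶ m.
Specific energy ε = v²/2 − μ/r = -5.132×10⁵ J/kg, so a = −μ/(2ε) = 4.777×10⁶ m.
The apsides satisfy r_p + r_a = 2a, so the apolune radius is 2a − r_p = 7.762×10⁶ m = 7761.8 km.
Apolune altitude = 7761.8 − 1737 = 6024.8 km.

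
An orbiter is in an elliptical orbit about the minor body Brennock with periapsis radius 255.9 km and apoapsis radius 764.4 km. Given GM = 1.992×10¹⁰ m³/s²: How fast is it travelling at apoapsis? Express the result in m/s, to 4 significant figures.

Semi-major axis a = (r_p + r_a)/2 = 510.15 km = 5.102×10⁵ m.
Vis-viva: v² = μ(2/r − 1/a) = 1.992×10¹⁰ × (2.616×10⁻⁶ − 1.960×10⁻⁶) = 1.307×10⁴ m²/s².
v = 114.3 m/s.

v ≈ 114.3 m/s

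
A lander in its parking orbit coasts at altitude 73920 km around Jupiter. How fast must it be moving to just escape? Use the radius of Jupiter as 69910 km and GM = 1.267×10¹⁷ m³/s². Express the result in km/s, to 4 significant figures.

v_esc ≈ 41.97 km/s

r = 69910 + 73920 = 143830 km = 1.4383×10⁸ m.
Escape speed v_esc = √(2μ/r) = √(2 × 1.267×10¹⁷ / 1.438×10⁸) = √(1.762×10⁹) = 41970 m/s.
= 41.97 km/s.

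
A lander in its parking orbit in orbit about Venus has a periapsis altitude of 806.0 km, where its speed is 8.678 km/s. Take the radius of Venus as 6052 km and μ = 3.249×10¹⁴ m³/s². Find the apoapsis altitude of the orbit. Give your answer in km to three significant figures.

r_p = 6052 + 806.0 = 6858.0 km = 6.858×10⁶ m.
Specific energy ε = v²/2 − μ/r = -9.721×10⁶ J/kg, so a = −μ/(2ε) = 1.671×10⁷ m.
The apsides satisfy r_p + r_a = 2a, so the apoapsis radius is 2a − r_p = 2.656×10⁷ m = 26563 km.
Apoapsis altitude = 26563 − 6052 = 20511 km.

apoapsis altitude ≈ 20500 km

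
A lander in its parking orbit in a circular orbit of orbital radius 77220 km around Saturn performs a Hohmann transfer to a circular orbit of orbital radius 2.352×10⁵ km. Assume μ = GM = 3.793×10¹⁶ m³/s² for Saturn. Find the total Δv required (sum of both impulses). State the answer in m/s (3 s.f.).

r₁ = 77220 km = 7.722×10⁷ m.
r₂ = 2.352×10⁵ km = 2.352×10⁸ m.
Transfer ellipse a_t = (r₁ + r₂)/2 = 1.562×10⁸ m.
At r₁: circular v_c1 = √(μ/r₁) = 22160 m/s; transfer-perikrone v_p = √[μ(2/r₁ − 1/a_t)] = 27200 m/s.
Δv₁ = v_p − v_c1 = 5032 m/s.
At r₂: circular v_c2 = √(μ/r₂) = 12700 m/s; transfer-apokrone v_a = √[μ(2/r₂ − 1/a_t)] = 8929 m/s.
Δv₂ = v_c2 − v_a = 3770 m/s.
Total Δv = Δv₁ + Δv₂ = 8803 m/s.

Δv_total ≈ 8800 m/s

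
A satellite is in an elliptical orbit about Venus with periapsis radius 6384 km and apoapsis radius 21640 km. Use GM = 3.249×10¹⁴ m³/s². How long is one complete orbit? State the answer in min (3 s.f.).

Semi-major axis a = (r_p + r_a)/2 = (6384.0 + 21640)/2 = 14012 km = 1.401×10⁷ m.
By Kepler's third law T = 2π√(a³/μ) = 2π × 2.910×10³ = 1.828×10⁴ s.
= 304.7 min.

T ≈ 305 min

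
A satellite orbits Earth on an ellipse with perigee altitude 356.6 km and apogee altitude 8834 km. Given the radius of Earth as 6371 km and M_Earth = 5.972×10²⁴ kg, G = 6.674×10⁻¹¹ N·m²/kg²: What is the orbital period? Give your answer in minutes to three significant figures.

μ = GM = 6.674×10⁻¹¹ × 5.972×10²⁴ = 3.986×10¹⁴ m³/s².
r_p = 6371 + 356.6 = 6727.6 km = 6.7276×10⁶ m.
r_a = 6371 + 8834 = 15205 km = 1.5205×10⁷ m.
Semi-major axis a = (r_p + r_a)/2 = (6727.6 + 15205)/2 = 10966 km = 1.097×10⁷ m.
By Kepler's third law T = 2π√(a³/μ) = 2π × 1.819×10³ = 1.143×10⁴ s.
= 190.5 minutes.

T ≈ 190 minutes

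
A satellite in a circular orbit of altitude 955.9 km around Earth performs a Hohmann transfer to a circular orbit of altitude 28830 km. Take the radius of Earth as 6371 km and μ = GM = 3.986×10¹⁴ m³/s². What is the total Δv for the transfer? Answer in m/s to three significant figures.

Δv_total ≈ 3500 m/s

r₁ = 6371 + 955.9 = 7326.9 km = 7.3269×10⁶ m.
r₂ = 6371 + 28830 = 35201 km = 3.5201×10⁷ m.
Transfer ellipse a_t = (r₁ + r₂)/2 = 2.126×10⁷ m.
At r₁: circular v_c1 = √(μ/r₁) = 7376 m/s; transfer-perigee v_p = √[μ(2/r₁ − 1/a_t)] = 9490 m/s.
Δv₁ = v_p − v_c1 = 2114 m/s.
At r₂: circular v_c2 = √(μ/r₂) = 3365 m/s; transfer-apogee v_a = √[μ(2/r₂ − 1/a_t)] = 1975 m/s.
Δv₂ = v_c2 − v_a = 1390 m/s.
Total Δv = Δv₁ + Δv₂ = 3504 m/s.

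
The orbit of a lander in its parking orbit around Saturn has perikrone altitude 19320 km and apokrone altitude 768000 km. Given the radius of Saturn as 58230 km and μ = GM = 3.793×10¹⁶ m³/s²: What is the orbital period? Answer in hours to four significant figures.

r_p = 58230 + 19320 = 77550 km = 7.7550×10⁷ m.
r_a = 58230 + 768000 = 826230 km = 8.2623×10⁸ m.
Semi-major axis a = (r_p + r_a)/2 = (77550 + 8.2623×10⁵)/2 = 4.5189×10⁵ km = 4.519×10⁸ m.
By Kepler's third law T = 2π√(a³/μ) = 2π × 4.932×10⁴ = 3.099×10⁵ s.
= 86.09 hours.

T ≈ 86.09 hours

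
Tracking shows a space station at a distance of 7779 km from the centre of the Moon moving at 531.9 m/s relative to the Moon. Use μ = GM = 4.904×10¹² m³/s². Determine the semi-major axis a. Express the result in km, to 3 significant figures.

a ≈ 5010 km

r = 7.779×10⁶ m.
Vis-viva rearranged: 1/a = 2/r − v²/μ = 2.571×10⁻⁷ − 5.769×10⁻⁸ = 1.994×10⁻⁷ m⁻¹.
a = 5.015×10⁶ m = 5014.8 km.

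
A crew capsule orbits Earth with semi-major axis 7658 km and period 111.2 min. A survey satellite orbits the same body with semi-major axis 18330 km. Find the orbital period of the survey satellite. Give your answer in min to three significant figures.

T₂ ≈ 412 min

Kepler's third law: T² ∝ a³, so T₂ = T₁ (a₂/a₁)^(3/2).
a₂/a₁ = 2.394, (a₂/a₁)^(3/2) = 3.703.
T₂ = 111.2 × 3.703 = 411.8 min.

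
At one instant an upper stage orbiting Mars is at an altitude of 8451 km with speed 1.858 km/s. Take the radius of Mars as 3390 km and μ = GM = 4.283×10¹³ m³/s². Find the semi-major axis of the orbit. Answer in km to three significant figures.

a ≈ 11300 km

r = 3390 + 8451 = 11841 km = 1.184×10⁷ m.
Vis-viva rearranged: 1/a = 2/r − v²/μ = 1.689×10⁻⁷ − 8.060×10⁻⁸ = 8.830×10⁻⁸ m⁻¹.
a = 1.132×10⁷ m = 11325 km.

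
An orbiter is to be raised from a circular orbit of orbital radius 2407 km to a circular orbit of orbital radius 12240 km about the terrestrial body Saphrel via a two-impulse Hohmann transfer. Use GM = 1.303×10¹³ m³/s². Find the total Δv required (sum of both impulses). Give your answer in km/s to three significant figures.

Δv_total ≈ 1.12 km/s

r₁ = 2407 km = 2.407×10⁶ m.
r₂ = 12240 km = 1.224×10⁷ m.
Transfer ellipse a_t = (r₁ + r₂)/2 = 7.324×10⁶ m.
At r₁: circular v_c1 = √(μ/r₁) = 2327 m/s; transfer-periapsis v_p = √[μ(2/r₁ − 1/a_t)] = 3008 m/s.
Δv₁ = v_p − v_c1 = 681.2 m/s.
At r₂: circular v_c2 = √(μ/r₂) = 1032 m/s; transfer-apoapsis v_a = √[μ(2/r₂ − 1/a_t)] = 591.5 m/s.
Δv₂ = v_c2 − v_a = 440.3 m/s.
Total Δv = Δv₁ + Δv₂ = 1122 m/s = 1.122 km/s.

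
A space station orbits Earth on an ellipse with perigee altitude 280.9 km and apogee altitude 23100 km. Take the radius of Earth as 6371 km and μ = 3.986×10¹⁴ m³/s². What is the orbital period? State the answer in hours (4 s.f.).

r_p = 6371 + 280.9 = 6651.9 km = 6.6519×10⁶ m.
r_a = 6371 + 23100 = 29471 km = 2.9471×10⁷ m.
Semi-major axis a = (r_p + r_a)/2 = (6651.9 + 29471)/2 = 18061 km = 1.806×10⁷ m.
By Kepler's third law T = 2π√(a³/μ) = 2π × 3.845×10³ = 2.416×10⁴ s.
= 6.710 hours.

T ≈ 6.710 hours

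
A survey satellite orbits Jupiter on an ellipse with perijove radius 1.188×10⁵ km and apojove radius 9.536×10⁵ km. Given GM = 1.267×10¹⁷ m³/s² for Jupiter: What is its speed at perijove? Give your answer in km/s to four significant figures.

v ≈ 43.55 km/s

Semi-major axis a = (r_p + r_a)/2 = 5.3620×10⁵ km = 5.362×10⁸ m.
Vis-viva: v² = μ(2/r − 1/a) = 1.267×10¹⁷ × (1.684×10⁻⁸ − 1.865×10⁻⁹) = 1.897×10⁹ m²/s².
v = 43550 m/s = 43.55 km/s.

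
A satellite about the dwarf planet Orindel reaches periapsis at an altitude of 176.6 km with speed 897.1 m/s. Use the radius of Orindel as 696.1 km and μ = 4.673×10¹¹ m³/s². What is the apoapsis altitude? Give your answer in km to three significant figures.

apoapsis altitude ≈ 1940 km

r_p = 696.1 + 176.6 = 872.70 km = 8.727×10⁵ m.
Specific energy ε = v²/2 − μ/r = -1.331×10⁵ J/kg, so a = −μ/(2ε) = 1.756×10⁶ m.
The apsides satisfy r_p + r_a = 2a, so the apoapsis radius is 2a − r_p = 2.639×10⁶ m = 2639.0 km.
Apoapsis altitude = 2639.0 − 696.1 = 1942.9 km.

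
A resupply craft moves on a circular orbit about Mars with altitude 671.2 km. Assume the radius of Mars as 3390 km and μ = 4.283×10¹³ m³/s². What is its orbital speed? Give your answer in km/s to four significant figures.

v ≈ 3.247 km/s

r = 3390 + 671.2 = 4061.2 km = 4.0612×10⁶ m.
For a circular orbit v = √(μ/r) = √(4.283×10¹³ / 4.061×10⁶) = √(1.055×10⁷) = 3247 m/s.
That is 3.247 km/s.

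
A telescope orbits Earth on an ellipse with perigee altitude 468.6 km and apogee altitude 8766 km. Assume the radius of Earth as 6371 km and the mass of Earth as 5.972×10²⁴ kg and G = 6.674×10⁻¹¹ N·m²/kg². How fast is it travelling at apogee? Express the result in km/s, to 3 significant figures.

v ≈ 4.05 km/s

μ = GM = 6.674×10⁻¹¹ × 5.972×10²⁴ = 3.986×10¹⁴ m³/s².
r_p = 6371 + 468.6 = 6839.6 km = 6.8396×10⁶ m.
r_a = 6371 + 8766 = 15137 km = 1.5137×10⁷ m.
Semi-major axis a = (r_p + r_a)/2 = 10988 km = 1.099×10⁷ m.
Vis-viva: v² = μ(2/r − 1/a) = 3.986×10¹⁴ × (1.321×10⁻⁷ − 9.101×10⁻⁸) = 1.639×10⁷ m²/s².
v = 4048 m/s = 4.048 km/s.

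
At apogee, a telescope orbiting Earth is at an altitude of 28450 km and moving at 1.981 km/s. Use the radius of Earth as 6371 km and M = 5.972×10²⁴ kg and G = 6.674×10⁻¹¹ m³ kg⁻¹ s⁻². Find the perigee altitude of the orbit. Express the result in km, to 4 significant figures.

perigee altitude ≈ 833.2 km

μ = GM = 6.674×10⁻¹¹ × 5.972×10²⁴ = 3.986×10¹⁴ m³/s².
r_a = 6371 + 28450 = 34821 km = 3.482×10⁷ m.
Specific energy ε = v²/2 − μ/r = -9.484×10⁶ J/kg, so a = −μ/(2ε) = 2.101×10⁷ m.
The apsides satisfy r_p + r_a = 2a, so the perigee radius is 2a − r_a = 7.204×10⁶ m = 7204.2 km.
Perigee altitude = 7204.2 − 6371 = 833.16 km.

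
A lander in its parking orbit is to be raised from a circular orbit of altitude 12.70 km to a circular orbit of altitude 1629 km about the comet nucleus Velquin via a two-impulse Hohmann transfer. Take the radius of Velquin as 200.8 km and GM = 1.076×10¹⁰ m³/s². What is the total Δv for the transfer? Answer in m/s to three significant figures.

r₁ = 200.8 + 12.70 = 213.50 km = 2.1350×10⁵ m.
r₂ = 200.8 + 1629 = 1829.8 km = 1.8298×10⁶ m.
Transfer ellipse a_t = (r₁ + r₂)/2 = 1.022×10⁶ m.
At r₁: circular v_c1 = √(μ/r₁) = 224.5 m/s; transfer-periapsis v_p = √[μ(2/r₁ − 1/a_t)] = 300.4 m/s.
Δv₁ = v_p − v_c1 = 75.94 m/s.
At r₂: circular v_c2 = √(μ/r₂) = 76.68 m/s; transfer-apoapsis v_a = √[μ(2/r₂ − 1/a_t)] = 35.06 m/s.
Δv₂ = v_c2 − v_a = 41.63 m/s.
Total Δv = Δv₁ + Δv₂ = 117.6 m/s.

Δv_total ≈ 118 m/s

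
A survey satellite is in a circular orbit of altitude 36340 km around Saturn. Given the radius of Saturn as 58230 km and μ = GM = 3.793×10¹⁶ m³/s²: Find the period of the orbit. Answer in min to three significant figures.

T ≈ 495 min

r = 58230 + 36340 = 94570 km = 9.4570×10⁷ m.
Kepler's third law: T = 2π√(r³/μ) = 2π√((9.457×10⁷)³ / 3.793×10¹⁶).
r³/μ = 2.230×10⁷ s², so T = 2π × 4.722×10³ = 2.967×10⁴ s.
Converting: 2.967×10⁴ s ÷ 60.00 = 494.5 min.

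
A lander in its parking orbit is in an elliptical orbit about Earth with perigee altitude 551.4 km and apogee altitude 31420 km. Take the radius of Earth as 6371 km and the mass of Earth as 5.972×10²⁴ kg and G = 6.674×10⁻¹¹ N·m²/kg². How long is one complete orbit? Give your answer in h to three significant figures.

μ = GM = 6.674×10⁻¹¹ × 5.972×10²⁴ = 3.986×10¹⁴ m³/s².
r_p = 6371 + 551.4 = 6922.4 km = 6.9224×10⁶ m.
r_a = 6371 + 31420 = 37791 km = 3.7791×10⁷ m.
Semi-major axis a = (r_p + r_a)/2 = (6922.4 + 37791)/2 = 22357 km = 2.236×10⁷ m.
By Kepler's third law T = 2π√(a³/μ) = 2π × 5.295×10³ = 3.327×10⁴ s.
= 9.241 h.

T ≈ 9.24 h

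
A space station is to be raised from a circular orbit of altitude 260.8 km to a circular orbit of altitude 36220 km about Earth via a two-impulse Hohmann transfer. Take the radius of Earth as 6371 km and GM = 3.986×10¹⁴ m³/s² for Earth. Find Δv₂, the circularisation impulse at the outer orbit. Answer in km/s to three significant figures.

Δv ≈ 1.47 km/s

r₁ = 6371 + 260.8 = 6631.8 km = 6.6318×10⁶ m.
r₂ = 6371 + 36220 = 42591 km = 4.2591×10⁷ m.
Transfer ellipse a_t = (r₁ + r₂)/2 = 2.461×10⁷ m.
At r₁: circular v_c1 = √(μ/r₁) = 7753 m/s; transfer-perigee v_p = √[μ(2/r₁ − 1/a_t)] = 10200 m/s.
At r₂: circular v_c2 = √(μ/r₂) = 3059 m/s; transfer-apogee v_a = √[μ(2/r₂ − 1/a_t)] = 1588 m/s.
Δv₂ = v_c2 − v_a = 1471 m/s.
= 1.471 km/s.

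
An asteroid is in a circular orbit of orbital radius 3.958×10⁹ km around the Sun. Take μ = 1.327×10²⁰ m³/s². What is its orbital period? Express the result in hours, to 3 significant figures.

T ≈ 1190000 hours

r = 3.958×10⁹ km = 3.958×10¹² m.
Kepler's third law: T = 2π√(r³/μ) = 2π√((3.958×10¹²)³ / 1.327×10²⁰).
r³/μ = 4.673×10¹⁷ s², so T = 2π × 6.836×10⁸ = 4.295×10⁹ s.
Converting: 4.295×10⁹ s ÷ 3600 = 1.193×10⁶ hours.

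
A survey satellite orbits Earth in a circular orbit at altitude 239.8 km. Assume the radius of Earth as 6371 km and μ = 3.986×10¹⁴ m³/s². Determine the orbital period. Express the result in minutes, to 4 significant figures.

T ≈ 89.15 minutes

r = 6371 + 239.8 = 6610.8 km = 6.6108×10⁶ m.
Kepler's third law: T = 2π√(r³/μ) = 2π√((6.611×10⁶)³ / 3.986×10¹⁴).
r³/μ = 7.248×10⁵ s², so T = 2π × 8.514×10² = 5.349×10³ s.
Converting: 5.349×10³ s ÷ 60.00 = 89.15 minutes.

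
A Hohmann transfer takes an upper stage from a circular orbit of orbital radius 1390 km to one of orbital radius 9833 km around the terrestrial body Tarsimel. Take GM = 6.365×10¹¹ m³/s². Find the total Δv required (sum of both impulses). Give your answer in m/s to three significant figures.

r₁ = 1390 km = 1.390×10⁶ m.
r₂ = 9833 km = 9.833×10⁶ m.
Transfer ellipse a_t = (r₁ + r₂)/2 = 5.612×10⁶ m.
At r₁: circular v_c1 = √(μ/r₁) = 676.7 m/s; transfer-periapsis v_p = √[μ(2/r₁ − 1/a_t)] = 895.8 m/s.
Δv₁ = v_p − v_c1 = 219.1 m/s.
At r₂: circular v_c2 = √(μ/r₂) = 254.4 m/s; transfer-apoapsis v_a = √[μ(2/r₂ − 1/a_t)] = 126.6 m/s.
Δv₂ = v_c2 − v_a = 127.8 m/s.
Total Δv = Δv₁ + Δv₂ = 346.9 m/s.

Δv_total ≈ 347 m/s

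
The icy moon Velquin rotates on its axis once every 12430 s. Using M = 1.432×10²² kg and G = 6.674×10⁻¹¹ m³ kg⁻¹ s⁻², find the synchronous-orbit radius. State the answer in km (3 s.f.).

μ = GM = 6.674×10⁻¹¹ × 1.432×10²² = 9.557×10¹¹ m³/s².
A synchronous orbit has period T, so by Kepler's third law a = (μT²/4π²)^(1/3).
μT²/4π² = 9.557×10¹¹ × (1.243×10⁴)² / 39.48 = 3.740×10¹⁸ m³.
a = 1.552×10⁶ m = 1552.3 km.

r_sync ≈ 1550 km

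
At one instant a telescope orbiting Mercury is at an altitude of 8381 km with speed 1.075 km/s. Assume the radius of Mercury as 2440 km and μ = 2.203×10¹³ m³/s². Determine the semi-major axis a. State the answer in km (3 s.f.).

r = 2440 + 8381 = 10821 km = 1.082×10⁷ m.
Vis-viva rearranged: 1/a = 2/r − v²/μ = 1.848×10⁻⁷ − 5.246×10⁻⁸ = 1.324×10⁻⁷ m⁻¹.
a = 7.555×10⁶ m = 7554.6 km.

a ≈ 7550 km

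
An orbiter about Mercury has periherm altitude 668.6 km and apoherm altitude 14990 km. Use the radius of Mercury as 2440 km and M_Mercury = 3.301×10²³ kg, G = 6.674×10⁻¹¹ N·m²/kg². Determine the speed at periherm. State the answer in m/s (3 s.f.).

v ≈ 3470 m/s

μ = GM = 6.674×10⁻¹¹ × 3.301×10²³ = 2.203×10¹³ m³/s².
r_p = 2440 + 668.6 = 3108.6 km = 3.1086×10⁶ m.
r_a = 2440 + 14990 = 17430 km = 1.7430×10⁷ m.
Semi-major axis a = (r_p + r_a)/2 = 10269 km = 1.027×10⁷ m.
Vis-viva: v² = μ(2/r − 1/a) = 2.203×10¹³ × (6.434×10⁻⁷ − 9.738×10⁻⁸) = 1.203×10⁷ m²/s².
v = 3468 m/s.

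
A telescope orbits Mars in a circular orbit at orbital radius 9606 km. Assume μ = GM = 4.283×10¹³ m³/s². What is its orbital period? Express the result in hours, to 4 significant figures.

T ≈ 7.940 hours

r = 9606 km = 9.606×10⁶ m.
Kepler's third law: T = 2π√(r³/μ) = 2π√((9.606×10⁶)³ / 4.283×10¹³).
r³/μ = 2.070×10⁷ s², so T = 2π × 4.549×10³ = 2.858×10⁴ s.
Converting: 2.858×10⁴ s ÷ 3600 = 7.940 hours.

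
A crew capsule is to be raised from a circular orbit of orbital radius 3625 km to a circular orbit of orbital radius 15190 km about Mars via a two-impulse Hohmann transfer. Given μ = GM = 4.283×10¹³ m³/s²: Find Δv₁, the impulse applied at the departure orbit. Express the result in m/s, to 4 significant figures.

Δv ≈ 930.5 m/s

r₁ = 3625 km = 3.625×10⁶ m.
r₂ = 15190 km = 1.519×10⁷ m.
Transfer ellipse a_t = (r₁ + r₂)/2 = 9.408×10⁶ m.
At r₁: circular v_c1 = √(μ/r₁) = 3437 m/s; transfer-periapsis v_p = √[μ(2/r₁ − 1/a_t)] = 4368 m/s.
Δv₁ = v_p − v_c1 = 930.5 m/s.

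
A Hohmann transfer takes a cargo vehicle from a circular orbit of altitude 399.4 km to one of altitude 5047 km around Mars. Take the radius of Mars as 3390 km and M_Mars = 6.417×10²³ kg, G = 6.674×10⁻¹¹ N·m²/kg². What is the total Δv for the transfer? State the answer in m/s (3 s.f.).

μ = GM = 6.674×10⁻¹¹ × 6.417×10²³ = 4.283×10¹³ m³/s².
r₁ = 3390 + 399.4 = 3789.4 km = 3.7894×10⁶ m.
r₂ = 3390 + 5047 = 8437.0 km = 8.4370×10⁶ m.
Transfer ellipse a_t = (r₁ + r₂)/2 = 6.113×10⁶ m.
At r₁: circular v_c1 = √(μ/r₁) = 3362 m/s; transfer-periapsis v_p = √[μ(2/r₁ − 1/a_t)] = 3949 m/s.
Δv₁ = v_p − v_c1 = 587.6 m/s.
At r₂: circular v_c2 = √(μ/r₂) = 2253 m/s; transfer-apoapsis v_a = √[μ(2/r₂ − 1/a_t)] = 1774 m/s.
Δv₂ = v_c2 − v_a = 479.2 m/s.
Total Δv = Δv₁ + Δv₂ = 1067 m/s.

Δv_total ≈ 1070 m/s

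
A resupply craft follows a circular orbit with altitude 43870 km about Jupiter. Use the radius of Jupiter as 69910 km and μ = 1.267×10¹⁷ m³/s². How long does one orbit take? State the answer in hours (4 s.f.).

T ≈ 5.951 hours

r = 69910 + 43870 = 113780 km = 1.1378×10⁸ m.
Kepler's third law: T = 2π√(r³/μ) = 2π√((1.138×10⁸)³ / 1.267×10¹⁷).
r³/μ = 1.163×10⁷ s², so T = 2π × 3.410×10³ = 2.142×10⁴ s.
Converting: 2.142×10⁴ s ÷ 3600 = 5.951 hours.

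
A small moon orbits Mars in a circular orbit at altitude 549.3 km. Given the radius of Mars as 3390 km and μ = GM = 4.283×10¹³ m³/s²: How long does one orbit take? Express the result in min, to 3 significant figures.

T ≈ 125 min

r = 3390 + 549.3 = 3939.3 km = 3.9393×10⁶ m.
Kepler's third law: T = 2π√(r³/μ) = 2π√((3.939×10⁶)³ / 4.283×10¹³).
r³/μ = 1.427×10⁶ s², so T = 2π × 1.195×10³ = 7.506×10³ s.
Converting: 7.506×10³ s ÷ 60.00 = 125.1 min.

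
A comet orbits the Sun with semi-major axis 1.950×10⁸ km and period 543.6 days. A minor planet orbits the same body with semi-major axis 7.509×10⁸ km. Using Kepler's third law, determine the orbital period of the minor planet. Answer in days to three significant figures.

T₂ ≈ 4110 days

Kepler's third law: T² ∝ a³, so T₂ = T₁ (a₂/a₁)^(3/2).
a₂/a₁ = 3.851, (a₂/a₁)^(3/2) = 7.557.
T₂ = 543.6 × 7.557 = 4108 days.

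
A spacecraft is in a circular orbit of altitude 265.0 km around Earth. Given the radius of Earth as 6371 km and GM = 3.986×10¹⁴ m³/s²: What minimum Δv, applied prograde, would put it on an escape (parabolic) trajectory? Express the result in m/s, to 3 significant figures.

Δv ≈ 3210 m/s

r = 6371 + 265.0 = 6636.0 km = 6.6360×10⁶ m.
Circular speed v_c = √(μ/r) = 7750 m/s.
Escape speed v_esc = √(2μ/r) = √2 × v_c = 10960 m/s.
Δv = v_esc − v_c = 3210 m/s.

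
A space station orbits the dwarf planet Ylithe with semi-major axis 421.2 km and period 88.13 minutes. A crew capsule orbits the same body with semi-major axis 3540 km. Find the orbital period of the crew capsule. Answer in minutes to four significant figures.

Kepler's third law: T² ∝ a³, so T₂ = T₁ (a₂/a₁)^(3/2).
a₂/a₁ = 8.405, (a₂/a₁)^(3/2) = 24.37.
T₂ = 88.13 × 24.37 = 2147 minutes.

T₂ ≈ 2147 minutes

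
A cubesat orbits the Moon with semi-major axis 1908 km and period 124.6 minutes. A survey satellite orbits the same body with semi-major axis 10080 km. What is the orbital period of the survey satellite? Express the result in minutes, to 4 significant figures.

T₂ ≈ 1513 minutes

Kepler's third law: T² ∝ a³, so T₂ = T₁ (a₂/a₁)^(3/2).
a₂/a₁ = 5.283, (a₂/a₁)^(3/2) = 12.14.
T₂ = 124.6 × 12.14 = 1513 minutes.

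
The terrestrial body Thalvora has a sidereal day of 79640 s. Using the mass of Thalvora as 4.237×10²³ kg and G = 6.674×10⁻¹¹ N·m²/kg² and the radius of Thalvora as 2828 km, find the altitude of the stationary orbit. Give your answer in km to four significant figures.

μ = GM = 6.674×10⁻¹¹ × 4.237×10²³ = 2.828×10¹³ m³/s².
A synchronous orbit has period T, so by Kepler's third law a = (μT²/4π²)^(1/3).
μT²/4π² = 2.828×10¹³ × (7.964×10⁴)² / 39.48 = 4.543×10²¹ m³.
a = 1.656×10⁷ m = 16562 km.
Altitude h = a − R = 16562 − 2828 = 13734 km.

h_sync ≈ 13730 km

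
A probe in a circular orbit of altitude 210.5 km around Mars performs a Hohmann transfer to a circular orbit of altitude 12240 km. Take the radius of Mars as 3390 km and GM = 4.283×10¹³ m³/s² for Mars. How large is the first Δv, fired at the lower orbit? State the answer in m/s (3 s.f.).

Δv ≈ 948 m/s

r₁ = 3390 + 210.5 = 3600.5 km = 3.6005×10⁶ m.
r₂ = 3390 + 12240 = 15630 km = 1.5630×10⁷ m.
Transfer ellipse a_t = (r₁ + r₂)/2 = 9.615×10⁶ m.
At r₁: circular v_c1 = √(μ/r₁) = 3449 m/s; transfer-periapsis v_p = √[μ(2/r₁ − 1/a_t)] = 4397 m/s.
Δv₁ = v_p − v_c1 = 948.4 m/s.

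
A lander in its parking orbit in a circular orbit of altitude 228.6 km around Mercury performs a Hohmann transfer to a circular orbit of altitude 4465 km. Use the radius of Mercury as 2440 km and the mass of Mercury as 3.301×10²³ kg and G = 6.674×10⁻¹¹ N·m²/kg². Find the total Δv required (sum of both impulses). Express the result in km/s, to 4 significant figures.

μ = GM = 6.674×10⁻¹¹ × 3.301×10²³ = 2.203×10¹³ m³/s².
r₁ = 2440 + 228.6 = 2668.6 km = 2.6686×10⁶ m.
r₂ = 2440 + 4465 = 6905.0 km = 6.9050×10⁶ m.
Transfer ellipse a_t = (r₁ + r₂)/2 = 4.787×10⁶ m.
At r₁: circular v_c1 = √(μ/r₁) = 2873 m/s; transfer-periherm v_p = √[μ(2/r₁ − 1/a_t)] = 3451 m/s.
Δv₁ = v_p − v_c1 = 577.7 m/s.
At r₂: circular v_c2 = √(μ/r₂) = 1786 m/s; transfer-apoherm v_a = √[μ(2/r₂ − 1/a_t)] = 1334 m/s.
Δv₂ = v_c2 − v_a = 452.5 m/s.
Total Δv = Δv₁ + Δv₂ = 1030 m/s = 1.030 km/s.

Δv_total ≈ 1.030 km/s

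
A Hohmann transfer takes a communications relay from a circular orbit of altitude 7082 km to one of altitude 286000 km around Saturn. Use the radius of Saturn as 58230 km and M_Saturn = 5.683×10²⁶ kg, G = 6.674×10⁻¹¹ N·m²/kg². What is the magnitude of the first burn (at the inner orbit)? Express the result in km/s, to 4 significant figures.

Δv ≈ 7.146 km/s

μ = GM = 6.674×10⁻¹¹ × 5.683×10²⁶ = 3.793×10¹⁶ m³/s².
r₁ = 58230 + 7082 = 65312 km = 6.5312×10⁷ m.
r₂ = 58230 + 286000 = 344230 km = 3.4423×10⁸ m.
Transfer ellipse a_t = (r₁ + r₂)/2 = 2.048×10⁸ m.
At r₁: circular v_c1 = √(μ/r₁) = 24100 m/s; transfer-perikrone v_p = √[μ(2/r₁ − 1/a_t)] = 31240 m/s.
Δv₁ = v_p − v_c1 = 7146 m/s.
= 7.146 km/s.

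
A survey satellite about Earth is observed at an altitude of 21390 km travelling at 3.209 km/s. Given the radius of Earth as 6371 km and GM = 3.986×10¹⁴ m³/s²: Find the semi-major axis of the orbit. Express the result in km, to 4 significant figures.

a ≈ 21640 km

r = 6371 + 21390 = 27761 km = 2.776×10⁷ m.
Vis-viva rearranged: 1/a = 2/r − v²/μ = 7.204×10⁻⁸ − 2.583×10⁻⁸ = 4.621×10⁻⁸ m⁻¹.
a = 2.164×10⁷ m = 21641 km.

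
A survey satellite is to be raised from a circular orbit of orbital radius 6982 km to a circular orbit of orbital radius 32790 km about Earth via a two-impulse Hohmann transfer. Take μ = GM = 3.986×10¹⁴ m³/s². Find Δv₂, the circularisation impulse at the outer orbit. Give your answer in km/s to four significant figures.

Δv ≈ 1.421 km/s

r₁ = 6982 km = 6.982×10⁶ m.
r₂ = 32790 km = 3.279×10⁷ m.
Transfer ellipse a_t = (r₁ + r₂)/2 = 1.989×10⁷ m.
At r₁: circular v_c1 = √(μ/r₁) = 7556 m/s; transfer-perigee v_p = √[μ(2/r₁ − 1/a_t)] = 9702 m/s.
At r₂: circular v_c2 = √(μ/r₂) = 3487 m/s; transfer-apogee v_a = √[μ(2/r₂ − 1/a_t)] = 2066 m/s.
Δv₂ = v_c2 − v_a = 1421 m/s.
= 1.421 km/s.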